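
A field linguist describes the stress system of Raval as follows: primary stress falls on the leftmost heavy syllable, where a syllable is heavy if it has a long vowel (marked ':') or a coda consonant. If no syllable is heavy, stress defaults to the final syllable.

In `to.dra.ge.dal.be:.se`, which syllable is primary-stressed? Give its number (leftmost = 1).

4

Weights: 1 to L, 2 dra L, 3 ge L, 4 dal H, 5 be: H, 6 se L.
Heavy syllables in the domain: 4, 5. The leftmost is syllable 4 (dal).
Primary stress: syllable 4 → to.dra.ge.ˈdal.be:.se.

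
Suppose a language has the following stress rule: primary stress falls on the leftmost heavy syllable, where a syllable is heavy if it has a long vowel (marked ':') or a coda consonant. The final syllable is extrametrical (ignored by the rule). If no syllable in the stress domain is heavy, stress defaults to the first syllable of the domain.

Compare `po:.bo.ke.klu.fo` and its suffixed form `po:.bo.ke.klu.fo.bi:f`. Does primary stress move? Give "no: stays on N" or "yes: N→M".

no: stays on 1

Base `po:.bo.ke.klu.fo` (5 syllables):
  The final syllable (5, fo) is extrametrical; the stress domain is syllables 1–4.
  Weights: 1 po: H, 2 bo L, 3 ke L, 4 klu L.
  Heavy syllables in the domain: 1. The leftmost is syllable 1 (po:).
  → primary stress on syllable 1.
Suffixed `po:.bo.ke.klu.fo.bi:f` (6 syllables):
  The final syllable (6, bi:f) is extrametrical; the stress domain is syllables 1–5.
  Weights: 1 po: H, 2 bo L, 3 ke L, 4 klu L, 5 fo L.
  Heavy syllables in the domain: 1. The leftmost is syllable 1 (po:).
  → primary stress on syllable 1.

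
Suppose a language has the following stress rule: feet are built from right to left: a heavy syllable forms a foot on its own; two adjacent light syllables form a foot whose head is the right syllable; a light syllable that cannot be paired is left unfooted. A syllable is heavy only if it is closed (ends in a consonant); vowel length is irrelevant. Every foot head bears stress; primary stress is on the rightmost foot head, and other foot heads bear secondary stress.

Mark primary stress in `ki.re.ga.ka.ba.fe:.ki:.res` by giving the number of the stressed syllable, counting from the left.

Weights: 1 ki L, 2 re L, 3 ga L, 4 ka L, 5 ba L, 6 fe: L, 7 ki: L, 8 res H.
Parse right to left (heavy = foot alone; LL = one foot; stranded L unfooted): ki (re.ˈga) (ka.ˈba) (fe:.ˈki:) (ˈres).
Foot heads: 3, 5, 7, 8.
Primary stress on the rightmost head = syllable 8.
Primary stress: syllable 8 → ki.re.ga.ka.ba.fe:.ki:.ˈres.

8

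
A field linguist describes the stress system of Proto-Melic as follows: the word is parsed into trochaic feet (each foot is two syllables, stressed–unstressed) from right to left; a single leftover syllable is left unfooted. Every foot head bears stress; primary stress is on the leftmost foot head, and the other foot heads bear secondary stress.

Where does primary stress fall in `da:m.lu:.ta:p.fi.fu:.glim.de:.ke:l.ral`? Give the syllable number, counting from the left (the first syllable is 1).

2

Parse right to left into trochaic (ˈσσ) feet: da:m (ˈlu:.ta:p) (ˈfi.fu:) (ˈglim.de:) (ˈke:l.ral). Syllable 1 is left unfooted.
Foot heads (stressed positions): 2, 4, 6, 8.
End Rule Leftmost: primary stress on the leftmost head = syllable 2.
Primary stress: syllable 2 → da:m.ˈlu:.ta:p.fi.fu:.glim.de:.ke:l.ral.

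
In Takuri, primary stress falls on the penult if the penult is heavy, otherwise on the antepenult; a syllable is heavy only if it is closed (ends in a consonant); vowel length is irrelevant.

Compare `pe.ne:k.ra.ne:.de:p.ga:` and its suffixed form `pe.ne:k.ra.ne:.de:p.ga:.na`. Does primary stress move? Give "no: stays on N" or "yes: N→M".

no: stays on 5

Base `pe.ne:k.ra.ne:.de:p.ga:` (6 syllables):
  Weights: 4 ne: L, 5 de:p H, 6 ga: L.
  The penult (syllable 5, de:p) is heavy, so it takes stress.
  → primary stress on syllable 5.
Suffixed `pe.ne:k.ra.ne:.de:p.ga:.na` (7 syllables):
  Weights: 5 de:p H, 6 ga: L, 7 na L.
  The penult (syllable 6, ga:) is light, so stress falls on the antepenult (syllable 5, de:p).
  → primary stress on syllable 5.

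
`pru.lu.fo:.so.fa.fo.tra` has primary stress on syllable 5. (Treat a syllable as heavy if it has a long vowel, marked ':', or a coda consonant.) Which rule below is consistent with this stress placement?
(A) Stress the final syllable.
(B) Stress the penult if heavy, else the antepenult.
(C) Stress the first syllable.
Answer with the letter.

Rule A → syllable 7 (observed: 5).
Rule B → syllable 5 ✓.
Rule C → syllable 1 (observed: 5).

B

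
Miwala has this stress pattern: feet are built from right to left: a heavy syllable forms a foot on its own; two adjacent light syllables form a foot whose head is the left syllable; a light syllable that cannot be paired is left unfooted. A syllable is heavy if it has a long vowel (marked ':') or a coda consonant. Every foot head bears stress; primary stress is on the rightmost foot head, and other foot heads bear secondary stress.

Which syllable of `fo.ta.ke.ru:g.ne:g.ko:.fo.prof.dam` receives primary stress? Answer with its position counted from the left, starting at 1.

Weights: 1 fo L, 2 ta L, 3 ke L, 4 ru:g H, 5 ne:g H, 6 ko: H, 7 fo L, 8 prof H, 9 dam H.
Parse right to left (heavy = foot alone; LL = one foot; stranded L unfooted): fo (ˈta.ke) (ˈru:g) (ˈne:g) (ˈko:) fo (ˈprof) (ˈdam).
Foot heads: 2, 4, 5, 6, 8, 9.
Primary stress on the rightmost head = syllable 9.
Primary stress: syllable 9 → fo.ta.ke.ru:g.ne:g.ko:.fo.prof.ˈdam.

9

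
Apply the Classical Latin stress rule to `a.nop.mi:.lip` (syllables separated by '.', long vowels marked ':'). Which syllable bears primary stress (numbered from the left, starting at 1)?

3

Classical Latin: stress the penult if heavy (long vowel or closed), else the antepenult.
Weights: 2 nop H, 3 mi: H, 4 lip H.
The penult (syllable 3, mi:) is heavy, so it takes stress.
Stress on syllable 3: a.nop.ˈmi:.lip.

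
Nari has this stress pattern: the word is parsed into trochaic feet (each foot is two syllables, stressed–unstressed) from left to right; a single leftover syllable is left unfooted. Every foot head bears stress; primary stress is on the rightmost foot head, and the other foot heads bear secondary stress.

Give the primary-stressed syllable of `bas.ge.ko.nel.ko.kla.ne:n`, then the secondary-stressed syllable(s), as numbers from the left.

primary 5, secondary 1, 3

Parse left to right into trochaic (ˈσσ) feet: (ˈbas.ge) (ˈko.nel) (ˈko.kla) ne:n. Syllable 7 is left unfooted.
Foot heads (stressed positions): 1, 3, 5.
End Rule Rightmost: primary stress on the rightmost head = syllable 5.
Secondary stress on 1, 3: ˌbas.ge.ˌko.nel.ˈko.kla.ne:n.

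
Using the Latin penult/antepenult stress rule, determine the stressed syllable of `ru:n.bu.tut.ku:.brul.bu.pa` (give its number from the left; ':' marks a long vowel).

5

Classical Latin: stress the penult if heavy (long vowel or closed), else the antepenult.
Weights: 5 brul H, 6 bu L, 7 pa L.
The penult (syllable 6, bu) is light, so stress falls on the antepenult (syllable 5, brul).
Stress on syllable 5: ru:n.bu.tut.ku:.ˈbrul.bu.pa.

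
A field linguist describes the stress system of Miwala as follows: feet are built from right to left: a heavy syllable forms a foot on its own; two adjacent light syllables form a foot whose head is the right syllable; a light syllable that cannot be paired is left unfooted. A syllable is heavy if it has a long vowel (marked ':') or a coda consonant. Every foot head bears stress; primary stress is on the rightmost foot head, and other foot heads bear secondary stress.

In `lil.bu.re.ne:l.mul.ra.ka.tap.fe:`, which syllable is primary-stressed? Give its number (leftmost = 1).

Weights: 1 lil H, 2 bu L, 3 re L, 4 ne:l H, 5 mul H, 6 ra L, 7 ka L, 8 tap H, 9 fe: H.
Parse right to left (heavy = foot alone; LL = one foot; stranded L unfooted): (ˈlil) (bu.ˈre) (ˈne:l) (ˈmul) (ra.ˈka) (ˈtap) (ˈfe:).
Foot heads: 1, 3, 4, 5, 7, 8, 9.
Primary stress on the rightmost head = syllable 9.
Primary stress: syllable 9 → lil.bu.re.ne:l.mul.ra.ka.tap.ˈfe:.

9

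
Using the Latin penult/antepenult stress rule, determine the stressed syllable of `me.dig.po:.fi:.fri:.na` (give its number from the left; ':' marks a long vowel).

5

Classical Latin: stress the penult if heavy (long vowel or closed), else the antepenult.
Weights: 4 fi: H, 5 fri: H, 6 na L.
The penult (syllable 5, fri:) is heavy, so it takes stress.
Stress on syllable 5: me.dig.po:.fi:.ˈfri:.na.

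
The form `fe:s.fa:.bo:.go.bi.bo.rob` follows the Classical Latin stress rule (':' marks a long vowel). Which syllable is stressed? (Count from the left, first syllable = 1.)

Classical Latin: stress the penult if heavy (long vowel or closed), else the antepenult.
Weights: 5 bi L, 6 bo L, 7 rob H.
The penult (syllable 6, bo) is light, so stress falls on the antepenult (syllable 5, bi).
Stress on syllable 5: fe:s.fa:.bo:.go.ˈbi.bo.rob.

5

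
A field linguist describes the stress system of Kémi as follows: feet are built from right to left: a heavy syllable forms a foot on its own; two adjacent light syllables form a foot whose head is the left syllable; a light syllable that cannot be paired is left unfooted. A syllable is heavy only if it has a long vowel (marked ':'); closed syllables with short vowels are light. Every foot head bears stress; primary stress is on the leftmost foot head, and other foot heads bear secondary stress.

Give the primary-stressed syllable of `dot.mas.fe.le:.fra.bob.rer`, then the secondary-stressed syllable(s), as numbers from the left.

primary 2, secondary 4, 6

Weights: 1 dot L, 2 mas L, 3 fe L, 4 le: H, 5 fra L, 6 bob L, 7 rer L.
Parse right to left (heavy = foot alone; LL = one foot; stranded L unfooted): dot (ˈmas.fe) (ˈle:) fra (ˈbob.rer).
Foot heads: 2, 4, 6.
Primary stress on the leftmost head = syllable 2.
Secondary stress on 4, 6: dot.ˈmas.fe.ˌle:.fra.ˌbob.rer.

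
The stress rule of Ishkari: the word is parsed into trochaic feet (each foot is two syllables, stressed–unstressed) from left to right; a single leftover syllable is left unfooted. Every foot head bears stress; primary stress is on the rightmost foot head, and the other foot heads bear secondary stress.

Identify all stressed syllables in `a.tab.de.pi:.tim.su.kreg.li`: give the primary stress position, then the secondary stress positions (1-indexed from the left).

Parse left to right into trochaic (ˈσσ) feet: (ˈa.tab) (ˈde.pi:) (ˈtim.su) (ˈkreg.li).
Foot heads (stressed positions): 1, 3, 5, 7.
End Rule Rightmost: primary stress on the rightmost head = syllable 7.
Secondary stress on 1, 3, 5: ˌa.tab.ˌde.pi:.ˌtim.su.ˈkreg.li.

primary 7, secondary 1, 3, 5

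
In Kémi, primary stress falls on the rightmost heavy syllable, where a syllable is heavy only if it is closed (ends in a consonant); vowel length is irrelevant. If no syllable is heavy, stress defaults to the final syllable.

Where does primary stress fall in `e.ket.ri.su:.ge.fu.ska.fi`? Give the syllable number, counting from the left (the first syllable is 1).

2

Weights: 1 e L, 2 ket H, 3 ri L, 4 su: L, 5 ge L, 6 fu L, 7 ska L, 8 fi L.
Heavy syllables in the domain: 2. The rightmost is syllable 2 (ket).
Primary stress: syllable 2 → e.ˈket.ri.su:.ge.fu.ska.fi.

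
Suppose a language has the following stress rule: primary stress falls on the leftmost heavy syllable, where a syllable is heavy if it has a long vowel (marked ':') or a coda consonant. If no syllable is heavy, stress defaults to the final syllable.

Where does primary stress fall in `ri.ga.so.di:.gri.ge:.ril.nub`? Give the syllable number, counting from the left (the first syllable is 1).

4

Weights: 1 ri L, 2 ga L, 3 so L, 4 di: H, 5 gri L, 6 ge: H, 7 ril H, 8 nub H.
Heavy syllables in the domain: 4, 6, 7, 8. The leftmost is syllable 4 (di:).
Primary stress: syllable 4 → ri.ga.so.ˈdi:.gri.ge:.ril.nub.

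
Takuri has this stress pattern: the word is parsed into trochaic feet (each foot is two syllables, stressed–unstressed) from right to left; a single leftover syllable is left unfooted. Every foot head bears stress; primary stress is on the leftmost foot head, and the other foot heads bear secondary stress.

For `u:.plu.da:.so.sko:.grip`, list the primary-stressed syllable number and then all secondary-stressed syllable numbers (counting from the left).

primary 1, secondary 3, 5

Parse right to left into trochaic (ˈσσ) feet: (ˈu:.plu) (ˈda:.so) (ˈsko:.grip).
Foot heads (stressed positions): 1, 3, 5.
End Rule Leftmost: primary stress on the leftmost head = syllable 1.
Secondary stress on 3, 5: ˈu:.plu.ˌda:.so.ˌsko:.grip.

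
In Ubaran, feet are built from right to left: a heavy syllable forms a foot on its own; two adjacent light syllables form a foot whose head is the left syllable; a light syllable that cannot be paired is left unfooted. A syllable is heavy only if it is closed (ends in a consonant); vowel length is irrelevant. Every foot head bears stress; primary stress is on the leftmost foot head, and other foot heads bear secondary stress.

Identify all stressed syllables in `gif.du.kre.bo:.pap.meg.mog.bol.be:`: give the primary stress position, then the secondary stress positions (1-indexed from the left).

primary 1, secondary 3, 5, 6, 7, 8

Weights: 1 gif H, 2 du L, 3 kre L, 4 bo: L, 5 pap H, 6 meg H, 7 mog H, 8 bol H, 9 be: L.
Parse right to left (heavy = foot alone; LL = one foot; stranded L unfooted): (ˈgif) du (ˈkre.bo:) (ˈpap) (ˈmeg) (ˈmog) (ˈbol) be:.
Foot heads: 1, 3, 5, 6, 7, 8.
Primary stress on the leftmost head = syllable 1.
Secondary stress on 3, 5, 6, 7, 8: ˈgif.du.ˌkre.bo:.ˌpap.ˌmeg.ˌmog.ˌbol.be:.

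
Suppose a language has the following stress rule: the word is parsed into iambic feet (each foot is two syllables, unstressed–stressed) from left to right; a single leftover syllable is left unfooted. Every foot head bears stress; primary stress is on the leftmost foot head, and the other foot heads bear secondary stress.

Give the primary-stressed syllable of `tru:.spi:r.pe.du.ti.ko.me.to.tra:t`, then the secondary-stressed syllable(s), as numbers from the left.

Parse left to right into iambic (σˈσ) feet: (tru:.ˈspi:r) (pe.ˈdu) (ti.ˈko) (me.ˈto) tra:t. Syllable 9 is left unfooted.
Foot heads (stressed positions): 2, 4, 6, 8.
End Rule Leftmost: primary stress on the leftmost head = syllable 2.
Secondary stress on 4, 6, 8: tru:.ˈspi:r.pe.ˌdu.ti.ˌko.me.ˌto.tra:t.

primary 2, secondary 4, 6, 8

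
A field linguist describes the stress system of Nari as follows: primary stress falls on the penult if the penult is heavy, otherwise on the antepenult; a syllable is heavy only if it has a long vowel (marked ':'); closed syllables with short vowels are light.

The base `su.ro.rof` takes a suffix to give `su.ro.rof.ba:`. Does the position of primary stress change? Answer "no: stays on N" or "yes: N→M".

Base `su.ro.rof` (3 syllables):
  Weights: 1 su L, 2 ro L, 3 rof L.
  The penult (syllable 2, ro) is light, so stress falls on the antepenult (syllable 1, su).
  → primary stress on syllable 1.
Suffixed `su.ro.rof.ba:` (4 syllables):
  Weights: 2 ro L, 3 rof L, 4 ba: H.
  The penult (syllable 3, rof) is light, so stress falls on the antepenult (syllable 2, ro).
  → primary stress on syllable 2.

yes: 1→2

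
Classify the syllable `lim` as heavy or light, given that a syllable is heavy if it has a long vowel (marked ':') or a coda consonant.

heavy

`lim`: short vowel, closed (coda /m/). Closed → heavy.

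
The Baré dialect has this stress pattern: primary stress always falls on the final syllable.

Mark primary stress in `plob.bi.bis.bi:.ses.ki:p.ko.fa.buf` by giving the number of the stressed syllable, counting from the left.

9

The word has 9 syllables; the final syllable is syllable 9 (buf).
Primary stress: syllable 9 → plob.bi.bis.bi:.ses.ki:p.ko.fa.ˈbuf.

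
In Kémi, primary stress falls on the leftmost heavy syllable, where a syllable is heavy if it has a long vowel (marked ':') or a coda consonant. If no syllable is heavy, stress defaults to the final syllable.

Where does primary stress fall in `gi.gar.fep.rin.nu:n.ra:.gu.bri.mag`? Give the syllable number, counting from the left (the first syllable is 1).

Weights: 1 gi L, 2 gar H, 3 fep H, 4 rin H, 5 nu:n H, 6 ra: H, 7 gu L, 8 bri L, 9 mag H.
Heavy syllables in the domain: 2, 3, 4, 5, 6, 9. The leftmost is syllable 2 (gar).
Primary stress: syllable 2 → gi.ˈgar.fep.rin.nu:n.ra:.gu.bri.mag.

2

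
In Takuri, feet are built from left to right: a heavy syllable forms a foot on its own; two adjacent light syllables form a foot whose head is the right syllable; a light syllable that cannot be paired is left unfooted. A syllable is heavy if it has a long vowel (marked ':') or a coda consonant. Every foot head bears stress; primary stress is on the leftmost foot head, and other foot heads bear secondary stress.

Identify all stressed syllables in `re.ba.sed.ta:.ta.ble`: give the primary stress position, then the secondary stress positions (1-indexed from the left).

Weights: 1 re L, 2 ba L, 3 sed H, 4 ta: H, 5 ta L, 6 ble L.
Parse left to right (heavy = foot alone; LL = one foot; stranded L unfooted): (re.ˈba) (ˈsed) (ˈta:) (ta.ˈble).
Foot heads: 2, 3, 4, 6.
Primary stress on the leftmost head = syllable 2.
Secondary stress on 3, 4, 6: re.ˈba.ˌsed.ˌta:.ta.ˌble.

primary 2, secondary 3, 4, 6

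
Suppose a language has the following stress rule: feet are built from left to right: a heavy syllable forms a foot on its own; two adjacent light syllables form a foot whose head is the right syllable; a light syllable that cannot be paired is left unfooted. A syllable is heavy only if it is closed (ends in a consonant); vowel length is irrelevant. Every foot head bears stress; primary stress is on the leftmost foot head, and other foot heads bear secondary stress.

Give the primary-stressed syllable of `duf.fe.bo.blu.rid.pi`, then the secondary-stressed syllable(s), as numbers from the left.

primary 1, secondary 3, 5

Weights: 1 duf H, 2 fe L, 3 bo L, 4 blu L, 5 rid H, 6 pi L.
Parse left to right (heavy = foot alone; LL = one foot; stranded L unfooted): (ˈduf) (fe.ˈbo) blu (ˈrid) pi.
Foot heads: 1, 3, 5.
Primary stress on the leftmost head = syllable 1.
Secondary stress on 3, 5: ˈduf.fe.ˌbo.blu.ˌrid.pi.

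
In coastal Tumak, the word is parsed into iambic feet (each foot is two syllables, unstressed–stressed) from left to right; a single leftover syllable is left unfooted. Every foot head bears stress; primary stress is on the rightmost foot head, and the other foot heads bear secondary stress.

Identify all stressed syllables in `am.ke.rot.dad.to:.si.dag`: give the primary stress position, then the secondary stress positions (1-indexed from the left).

primary 6, secondary 2, 4

Parse left to right into iambic (σˈσ) feet: (am.ˈke) (rot.ˈdad) (to:.ˈsi) dag. Syllable 7 is left unfooted.
Foot heads (stressed positions): 2, 4, 6.
End Rule Rightmost: primary stress on the rightmost head = syllable 6.
Secondary stress on 2, 4: am.ˌke.rot.ˌdad.to:.ˈsi.dag.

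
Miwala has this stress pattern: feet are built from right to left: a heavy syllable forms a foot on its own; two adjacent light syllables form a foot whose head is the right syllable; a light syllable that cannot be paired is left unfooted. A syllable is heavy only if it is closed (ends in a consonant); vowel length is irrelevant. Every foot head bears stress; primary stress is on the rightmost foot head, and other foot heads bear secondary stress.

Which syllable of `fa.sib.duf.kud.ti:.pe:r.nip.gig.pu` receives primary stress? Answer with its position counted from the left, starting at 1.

Weights: 1 fa L, 2 sib H, 3 duf H, 4 kud H, 5 ti: L, 6 pe:r H, 7 nip H, 8 gig H, 9 pu L.
Parse right to left (heavy = foot alone; LL = one foot; stranded L unfooted): fa (ˈsib) (ˈduf) (ˈkud) ti: (ˈpe:r) (ˈnip) (ˈgig) pu.
Foot heads: 2, 3, 4, 6, 7, 8.
Primary stress on the rightmost head = syllable 8.
Primary stress: syllable 8 → fa.sib.duf.kud.ti:.pe:r.nip.ˈgig.pu.

8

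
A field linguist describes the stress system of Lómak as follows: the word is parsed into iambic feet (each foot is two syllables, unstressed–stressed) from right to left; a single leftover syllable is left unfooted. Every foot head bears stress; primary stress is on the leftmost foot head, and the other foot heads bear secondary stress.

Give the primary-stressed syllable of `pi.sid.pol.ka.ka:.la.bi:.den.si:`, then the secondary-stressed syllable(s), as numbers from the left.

primary 3, secondary 5, 7, 9

Parse right to left into iambic (σˈσ) feet: pi (sid.ˈpol) (ka.ˈka:) (la.ˈbi:) (den.ˈsi:). Syllable 1 is left unfooted.
Foot heads (stressed positions): 3, 5, 7, 9.
End Rule Leftmost: primary stress on the leftmost head = syllable 3.
Secondary stress on 5, 7, 9: pi.sid.ˈpol.ka.ˌka:.la.ˌbi:.den.ˌsi:.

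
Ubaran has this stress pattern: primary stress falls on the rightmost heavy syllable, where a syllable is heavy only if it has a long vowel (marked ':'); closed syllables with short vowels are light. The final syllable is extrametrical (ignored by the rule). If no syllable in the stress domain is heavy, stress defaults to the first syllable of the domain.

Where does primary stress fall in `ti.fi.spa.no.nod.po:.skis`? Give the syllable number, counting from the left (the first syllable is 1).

6

The final syllable (7, skis) is extrametrical; the stress domain is syllables 1–6.
Weights: 1 ti L, 2 fi L, 3 spa L, 4 no L, 5 nod L, 6 po: H.
Heavy syllables in the domain: 6. The rightmost is syllable 6 (po:).
Primary stress: syllable 6 → ti.fi.spa.no.nod.ˈpo:.skis.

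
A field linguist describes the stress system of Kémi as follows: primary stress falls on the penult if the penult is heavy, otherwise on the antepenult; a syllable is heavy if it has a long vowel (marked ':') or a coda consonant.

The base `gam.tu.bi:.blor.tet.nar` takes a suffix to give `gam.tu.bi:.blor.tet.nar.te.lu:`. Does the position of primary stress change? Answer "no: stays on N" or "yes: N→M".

yes: 5→6

Base `gam.tu.bi:.blor.tet.nar` (6 syllables):
  Weights: 4 blor H, 5 tet H, 6 nar H.
  The penult (syllable 5, tet) is heavy, so it takes stress.
  → primary stress on syllable 5.
Suffixed `gam.tu.bi:.blor.tet.nar.te.lu:` (8 syllables):
  Weights: 6 nar H, 7 te L, 8 lu: H.
  The penult (syllable 7, te) is light, so stress falls on the antepenult (syllable 6, nar).
  → primary stress on syllable 6.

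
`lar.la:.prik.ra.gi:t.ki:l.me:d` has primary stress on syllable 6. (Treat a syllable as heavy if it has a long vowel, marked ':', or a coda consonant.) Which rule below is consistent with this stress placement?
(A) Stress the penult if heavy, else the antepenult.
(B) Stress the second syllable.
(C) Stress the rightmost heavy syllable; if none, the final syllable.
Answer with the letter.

A

Rule A → syllable 6 ✓.
Rule B → syllable 2 (observed: 6).
Rule C → syllable 7 (observed: 6).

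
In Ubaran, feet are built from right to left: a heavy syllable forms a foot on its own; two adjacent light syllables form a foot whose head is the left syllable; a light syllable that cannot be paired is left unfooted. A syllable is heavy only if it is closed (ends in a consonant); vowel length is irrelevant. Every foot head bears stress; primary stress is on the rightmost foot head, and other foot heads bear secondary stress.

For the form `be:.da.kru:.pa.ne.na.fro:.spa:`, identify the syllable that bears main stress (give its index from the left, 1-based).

7

Weights: 1 be: L, 2 da L, 3 kru: L, 4 pa L, 5 ne L, 6 na L, 7 fro: L, 8 spa: L.
Parse right to left (heavy = foot alone; LL = one foot; stranded L unfooted): (ˈbe:.da) (ˈkru:.pa) (ˈne.na) (ˈfro:.spa:).
Foot heads: 1, 3, 5, 7.
Primary stress on the rightmost head = syllable 7.
Primary stress: syllable 7 → be:.da.kru:.pa.ne.na.ˈfro:.spa:.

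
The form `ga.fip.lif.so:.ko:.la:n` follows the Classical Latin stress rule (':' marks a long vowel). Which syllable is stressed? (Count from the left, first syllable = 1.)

5

Classical Latin: stress the penult if heavy (long vowel or closed), else the antepenult.
Weights: 4 so: H, 5 ko: H, 6 la:n H.
The penult (syllable 5, ko:) is heavy, so it takes stress.
Stress on syllable 5: ga.fip.lif.so:.ˈko:.la:n.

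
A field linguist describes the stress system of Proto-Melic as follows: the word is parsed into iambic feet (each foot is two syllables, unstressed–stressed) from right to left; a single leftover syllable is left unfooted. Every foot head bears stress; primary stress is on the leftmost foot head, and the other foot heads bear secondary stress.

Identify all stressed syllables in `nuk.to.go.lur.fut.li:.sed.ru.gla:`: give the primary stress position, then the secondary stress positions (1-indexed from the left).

primary 3, secondary 5, 7, 9

Parse right to left into iambic (σˈσ) feet: nuk (to.ˈgo) (lur.ˈfut) (li:.ˈsed) (ru.ˈgla:). Syllable 1 is left unfooted.
Foot heads (stressed positions): 3, 5, 7, 9.
End Rule Leftmost: primary stress on the leftmost head = syllable 3.
Secondary stress on 5, 7, 9: nuk.to.ˈgo.lur.ˌfut.li:.ˌsed.ru.ˌgla:.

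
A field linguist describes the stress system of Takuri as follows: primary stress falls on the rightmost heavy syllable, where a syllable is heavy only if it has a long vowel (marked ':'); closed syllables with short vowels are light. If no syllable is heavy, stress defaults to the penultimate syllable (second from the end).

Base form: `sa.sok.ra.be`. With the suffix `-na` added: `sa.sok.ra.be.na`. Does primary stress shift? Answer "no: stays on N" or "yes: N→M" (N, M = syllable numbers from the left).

Base `sa.sok.ra.be` (4 syllables):
  Weights: 1 sa L, 2 sok L, 3 ra L, 4 be L.
  No heavy syllable in the domain; default to the penultimate syllable (second from the end) = syllable 3.
  → primary stress on syllable 3.
Suffixed `sa.sok.ra.be.na` (5 syllables):
  Weights: 1 sa L, 2 sok L, 3 ra L, 4 be L, 5 na L.
  No heavy syllable in the domain; default to the penultimate syllable (second from the end) = syllable 4.
  → primary stress on syllable 4.

yes: 3→4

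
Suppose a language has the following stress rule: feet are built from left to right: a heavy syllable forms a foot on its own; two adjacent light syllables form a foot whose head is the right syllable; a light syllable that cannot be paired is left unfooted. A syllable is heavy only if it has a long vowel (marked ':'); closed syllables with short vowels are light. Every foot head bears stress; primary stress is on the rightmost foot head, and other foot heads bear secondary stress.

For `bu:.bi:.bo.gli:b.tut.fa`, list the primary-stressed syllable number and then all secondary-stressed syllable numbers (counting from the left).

primary 6, secondary 1, 2, 4

Weights: 1 bu: H, 2 bi: H, 3 bo L, 4 gli:b H, 5 tut L, 6 fa L.
Parse left to right (heavy = foot alone; LL = one foot; stranded L unfooted): (ˈbu:) (ˈbi:) bo (ˈgli:b) (tut.ˈfa).
Foot heads: 1, 2, 4, 6.
Primary stress on the rightmost head = syllable 6.
Secondary stress on 1, 2, 4: ˌbu:.ˌbi:.bo.ˌgli:b.tut.ˈfa.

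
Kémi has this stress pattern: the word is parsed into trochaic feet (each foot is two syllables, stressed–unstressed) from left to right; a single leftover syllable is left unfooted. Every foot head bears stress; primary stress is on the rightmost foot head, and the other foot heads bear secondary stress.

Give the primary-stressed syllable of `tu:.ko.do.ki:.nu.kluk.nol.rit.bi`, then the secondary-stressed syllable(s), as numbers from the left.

Parse left to right into trochaic (ˈσσ) feet: (ˈtu:.ko) (ˈdo.ki:) (ˈnu.kluk) (ˈnol.rit) bi. Syllable 9 is left unfooted.
Foot heads (stressed positions): 1, 3, 5, 7.
End Rule Rightmost: primary stress on the rightmost head = syllable 7.
Secondary stress on 1, 3, 5: ˌtu:.ko.ˌdo.ki:.ˌnu.kluk.ˈnol.rit.bi.

primary 7, secondary 1, 3, 5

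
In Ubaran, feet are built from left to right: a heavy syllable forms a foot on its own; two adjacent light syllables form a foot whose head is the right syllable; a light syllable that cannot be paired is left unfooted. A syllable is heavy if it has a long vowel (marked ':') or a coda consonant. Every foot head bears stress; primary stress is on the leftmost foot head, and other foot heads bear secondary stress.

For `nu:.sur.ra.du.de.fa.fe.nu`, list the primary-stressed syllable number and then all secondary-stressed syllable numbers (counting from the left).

primary 1, secondary 2, 4, 6, 8

Weights: 1 nu: H, 2 sur H, 3 ra L, 4 du L, 5 de L, 6 fa L, 7 fe L, 8 nu L.
Parse left to right (heavy = foot alone; LL = one foot; stranded L unfooted): (ˈnu:) (ˈsur) (ra.ˈdu) (de.ˈfa) (fe.ˈnu).
Foot heads: 1, 2, 4, 6, 8.
Primary stress on the leftmost head = syllable 1.
Secondary stress on 2, 4, 6, 8: ˈnu:.ˌsur.ra.ˌdu.de.ˌfa.fe.ˌnu.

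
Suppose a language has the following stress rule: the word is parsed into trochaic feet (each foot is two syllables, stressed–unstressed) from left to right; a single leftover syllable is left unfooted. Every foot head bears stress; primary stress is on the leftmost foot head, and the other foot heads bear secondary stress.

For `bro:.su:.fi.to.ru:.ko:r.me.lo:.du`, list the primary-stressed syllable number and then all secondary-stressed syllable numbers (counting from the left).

Parse left to right into trochaic (ˈσσ) feet: (ˈbro:.su:) (ˈfi.to) (ˈru:.ko:r) (ˈme.lo:) du. Syllable 9 is left unfooted.
Foot heads (stressed positions): 1, 3, 5, 7.
End Rule Leftmost: primary stress on the leftmost head = syllable 1.
Secondary stress on 3, 5, 7: ˈbro:.su:.ˌfi.to.ˌru:.ko:r.ˌme.lo:.du.

primary 1, secondary 3, 5, 7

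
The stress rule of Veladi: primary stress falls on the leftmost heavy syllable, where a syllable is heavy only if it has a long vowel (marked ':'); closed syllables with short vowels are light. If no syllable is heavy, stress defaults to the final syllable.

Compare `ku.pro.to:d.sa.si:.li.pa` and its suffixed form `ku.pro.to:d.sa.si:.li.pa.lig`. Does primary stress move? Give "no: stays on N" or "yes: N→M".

no: stays on 3

Base `ku.pro.to:d.sa.si:.li.pa` (7 syllables):
  Weights: 1 ku L, 2 pro L, 3 to:d H, 4 sa L, 5 si: H, 6 li L, 7 pa L.
  Heavy syllables in the domain: 3, 5. The leftmost is syllable 3 (to:d).
  → primary stress on syllable 3.
Suffixed `ku.pro.to:d.sa.si:.li.pa.lig` (8 syllables):
  Weights: 1 ku L, 2 pro L, 3 to:d H, 4 sa L, 5 si: H, 6 li L, 7 pa L, 8 lig L.
  Heavy syllables in the domain: 3, 5. The leftmost is syllable 3 (to:d).
  → primary stress on syllable 3.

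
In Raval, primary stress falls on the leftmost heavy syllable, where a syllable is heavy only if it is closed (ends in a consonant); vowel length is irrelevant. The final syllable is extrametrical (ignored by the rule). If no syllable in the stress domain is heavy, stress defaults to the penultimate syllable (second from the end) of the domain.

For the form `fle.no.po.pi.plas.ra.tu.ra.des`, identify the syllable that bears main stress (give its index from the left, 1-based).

The final syllable (9, des) is extrametrical; the stress domain is syllables 1–8.
Weights: 1 fle L, 2 no L, 3 po L, 4 pi L, 5 plas H, 6 ra L, 7 tu L, 8 ra L.
Heavy syllables in the domain: 5. The leftmost is syllable 5 (plas).
Primary stress: syllable 5 → fle.no.po.pi.ˈplas.ra.tu.ra.des.

5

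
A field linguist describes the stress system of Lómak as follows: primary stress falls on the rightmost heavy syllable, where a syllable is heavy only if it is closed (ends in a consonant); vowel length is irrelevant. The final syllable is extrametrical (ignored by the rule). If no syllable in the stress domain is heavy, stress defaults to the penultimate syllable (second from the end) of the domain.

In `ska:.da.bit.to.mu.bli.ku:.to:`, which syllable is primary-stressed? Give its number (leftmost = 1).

3

The final syllable (8, to:) is extrametrical; the stress domain is syllables 1–7.
Weights: 1 ska: L, 2 da L, 3 bit H, 4 to L, 5 mu L, 6 bli L, 7 ku: L.
Heavy syllables in the domain: 3. The rightmost is syllable 3 (bit).
Primary stress: syllable 3 → ska:.da.ˈbit.to.mu.bli.ku:.to:.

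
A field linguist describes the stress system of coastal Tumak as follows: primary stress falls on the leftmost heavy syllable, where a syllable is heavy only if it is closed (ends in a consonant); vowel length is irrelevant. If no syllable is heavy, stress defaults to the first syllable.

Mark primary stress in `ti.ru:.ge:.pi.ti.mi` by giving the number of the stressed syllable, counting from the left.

Weights: 1 ti L, 2 ru: L, 3 ge: L, 4 pi L, 5 ti L, 6 mi L.
No heavy syllable in the domain; default to the first syllable = syllable 1.
Primary stress: syllable 1 → ˈti.ru:.ge:.pi.ti.mi.

1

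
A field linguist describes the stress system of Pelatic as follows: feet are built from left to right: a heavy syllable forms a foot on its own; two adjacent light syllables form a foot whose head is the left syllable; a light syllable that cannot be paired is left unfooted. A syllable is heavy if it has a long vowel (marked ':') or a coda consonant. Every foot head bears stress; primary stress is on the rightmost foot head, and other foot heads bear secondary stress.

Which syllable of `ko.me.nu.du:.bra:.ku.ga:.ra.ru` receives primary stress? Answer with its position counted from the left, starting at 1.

8

Weights: 1 ko L, 2 me L, 3 nu L, 4 du: H, 5 bra: H, 6 ku L, 7 ga: H, 8 ra L, 9 ru L.
Parse left to right (heavy = foot alone; LL = one foot; stranded L unfooted): (ˈko.me) nu (ˈdu:) (ˈbra:) ku (ˈga:) (ˈra.ru).
Foot heads: 1, 4, 5, 7, 8.
Primary stress on the rightmost head = syllable 8.
Primary stress: syllable 8 → ko.me.nu.du:.bra:.ku.ga:.ˈra.ru.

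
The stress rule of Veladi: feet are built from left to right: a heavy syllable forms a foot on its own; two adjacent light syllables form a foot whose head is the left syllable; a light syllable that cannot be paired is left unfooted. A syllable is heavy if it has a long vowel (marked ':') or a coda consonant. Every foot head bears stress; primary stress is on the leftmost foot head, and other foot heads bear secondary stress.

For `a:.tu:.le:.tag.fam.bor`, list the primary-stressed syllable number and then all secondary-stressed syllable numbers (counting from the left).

primary 1, secondary 2, 3, 4, 5, 6

Weights: 1 a: H, 2 tu: H, 3 le: H, 4 tag H, 5 fam H, 6 bor H.
Parse left to right (heavy = foot alone; LL = one foot; stranded L unfooted): (ˈa:) (ˈtu:) (ˈle:) (ˈtag) (ˈfam) (ˈbor).
Foot heads: 1, 2, 3, 4, 5, 6.
Primary stress on the leftmost head = syllable 1.
Secondary stress on 2, 3, 4, 5, 6: ˈa:.ˌtu:.ˌle:.ˌtag.ˌfam.ˌbor.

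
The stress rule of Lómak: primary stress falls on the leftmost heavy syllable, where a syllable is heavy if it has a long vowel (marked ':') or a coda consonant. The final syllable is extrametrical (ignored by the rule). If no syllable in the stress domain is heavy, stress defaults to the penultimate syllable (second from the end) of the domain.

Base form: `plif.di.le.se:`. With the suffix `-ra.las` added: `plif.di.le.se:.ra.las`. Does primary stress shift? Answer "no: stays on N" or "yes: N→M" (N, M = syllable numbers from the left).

Base `plif.di.le.se:` (4 syllables):
  The final syllable (4, se:) is extrametrical; the stress domain is syllables 1–3.
  Weights: 1 plif H, 2 di L, 3 le L.
  Heavy syllables in the domain: 1. The leftmost is syllable 1 (plif).
  → primary stress on syllable 1.
Suffixed `plif.di.le.se:.ra.las` (6 syllables):
  The final syllable (6, las) is extrametrical; the stress domain is syllables 1–5.
  Weights: 1 plif H, 2 di L, 3 le L, 4 se: H, 5 ra L.
  Heavy syllables in the domain: 1, 4. The leftmost is syllable 1 (plif).
  → primary stress on syllable 1.

no: stays on 1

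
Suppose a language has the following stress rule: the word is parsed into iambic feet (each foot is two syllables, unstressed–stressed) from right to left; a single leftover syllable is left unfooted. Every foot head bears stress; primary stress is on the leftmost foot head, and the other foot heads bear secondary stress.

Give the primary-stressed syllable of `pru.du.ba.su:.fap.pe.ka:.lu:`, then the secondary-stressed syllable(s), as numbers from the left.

Parse right to left into iambic (σˈσ) feet: (pru.ˈdu) (ba.ˈsu:) (fap.ˈpe) (ka:.ˈlu:).
Foot heads (stressed positions): 2, 4, 6, 8.
End Rule Leftmost: primary stress on the leftmost head = syllable 2.
Secondary stress on 4, 6, 8: pru.ˈdu.ba.ˌsu:.fap.ˌpe.ka:.ˌlu:.

primary 2, secondary 4, 6, 8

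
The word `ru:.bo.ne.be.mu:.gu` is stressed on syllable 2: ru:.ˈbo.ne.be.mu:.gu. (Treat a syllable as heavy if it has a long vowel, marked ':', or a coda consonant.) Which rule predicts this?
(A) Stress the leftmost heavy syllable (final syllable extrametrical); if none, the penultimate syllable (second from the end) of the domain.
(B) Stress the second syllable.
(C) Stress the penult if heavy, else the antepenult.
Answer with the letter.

B

Rule A → syllable 1 (observed: 2).
Rule B → syllable 2 ✓.
Rule C → syllable 5 (observed: 2).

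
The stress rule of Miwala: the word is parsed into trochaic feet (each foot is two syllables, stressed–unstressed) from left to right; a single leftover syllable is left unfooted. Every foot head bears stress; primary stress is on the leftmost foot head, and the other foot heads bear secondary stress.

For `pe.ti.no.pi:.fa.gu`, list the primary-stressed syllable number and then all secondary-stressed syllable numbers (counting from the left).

Parse left to right into trochaic (ˈσσ) feet: (ˈpe.ti) (ˈno.pi:) (ˈfa.gu).
Foot heads (stressed positions): 1, 3, 5.
End Rule Leftmost: primary stress on the leftmost head = syllable 1.
Secondary stress on 3, 5: ˈpe.ti.ˌno.pi:.ˌfa.gu.

primary 1, secondary 3, 5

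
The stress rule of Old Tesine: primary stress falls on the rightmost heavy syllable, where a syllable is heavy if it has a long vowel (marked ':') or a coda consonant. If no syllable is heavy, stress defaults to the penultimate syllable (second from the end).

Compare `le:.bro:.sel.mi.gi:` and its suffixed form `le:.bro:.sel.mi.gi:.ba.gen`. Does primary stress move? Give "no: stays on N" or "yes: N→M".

yes: 5→7

Base `le:.bro:.sel.mi.gi:` (5 syllables):
  Weights: 1 le: H, 2 bro: H, 3 sel H, 4 mi L, 5 gi: H.
  Heavy syllables in the domain: 1, 2, 3, 5. The rightmost is syllable 5 (gi:).
  → primary stress on syllable 5.
Suffixed `le:.bro:.sel.mi.gi:.ba.gen` (7 syllables):
  Weights: 1 le: H, 2 bro: H, 3 sel H, 4 mi L, 5 gi: H, 6 ba L, 7 gen H.
  Heavy syllables in the domain: 1, 2, 3, 5, 7. The rightmost is syllable 7 (gen).
  → primary stress on syllable 7.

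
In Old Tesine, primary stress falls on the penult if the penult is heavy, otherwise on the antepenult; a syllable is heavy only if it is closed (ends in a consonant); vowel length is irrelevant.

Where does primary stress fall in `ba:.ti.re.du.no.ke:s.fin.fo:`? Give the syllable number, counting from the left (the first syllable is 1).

7

Weights: 6 ke:s H, 7 fin H, 8 fo: L.
The penult (syllable 7, fin) is heavy, so it takes stress.
Primary stress: syllable 7 → ba:.ti.re.du.no.ke:s.ˈfin.fo:.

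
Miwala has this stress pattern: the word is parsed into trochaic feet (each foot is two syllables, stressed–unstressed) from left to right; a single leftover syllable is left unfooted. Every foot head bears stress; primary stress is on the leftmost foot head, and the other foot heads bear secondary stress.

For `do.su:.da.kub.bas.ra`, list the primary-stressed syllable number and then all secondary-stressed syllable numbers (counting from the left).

Parse left to right into trochaic (ˈσσ) feet: (ˈdo.su:) (ˈda.kub) (ˈbas.ra).
Foot heads (stressed positions): 1, 3, 5.
End Rule Leftmost: primary stress on the leftmost head = syllable 1.
Secondary stress on 3, 5: ˈdo.su:.ˌda.kub.ˌbas.ra.

primary 1, secondary 3, 5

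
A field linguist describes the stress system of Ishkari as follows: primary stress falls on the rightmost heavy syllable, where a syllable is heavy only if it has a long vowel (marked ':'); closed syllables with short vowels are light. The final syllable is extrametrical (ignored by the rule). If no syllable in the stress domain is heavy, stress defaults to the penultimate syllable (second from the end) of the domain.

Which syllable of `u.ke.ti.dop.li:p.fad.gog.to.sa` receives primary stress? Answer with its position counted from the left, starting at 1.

The final syllable (9, sa) is extrametrical; the stress domain is syllables 1–8.
Weights: 1 u L, 2 ke L, 3 ti L, 4 dop L, 5 li:p H, 6 fad L, 7 gog L, 8 to L.
Heavy syllables in the domain: 5. The rightmost is syllable 5 (li:p).
Primary stress: syllable 5 → u.ke.ti.dop.ˈli:p.fad.gog.to.sa.

5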